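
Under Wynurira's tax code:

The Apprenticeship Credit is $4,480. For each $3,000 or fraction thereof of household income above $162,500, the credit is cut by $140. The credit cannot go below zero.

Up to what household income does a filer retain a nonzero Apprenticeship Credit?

After 31 increments the reduction is 31 × $140 = $4,340, leaving $140; one more increment wipes it out. Increment 31 ends at excess 31 × $3,000 = $93,000, so the highest qualifying income is $162,500 + $93,000 = $255,500.

$255,500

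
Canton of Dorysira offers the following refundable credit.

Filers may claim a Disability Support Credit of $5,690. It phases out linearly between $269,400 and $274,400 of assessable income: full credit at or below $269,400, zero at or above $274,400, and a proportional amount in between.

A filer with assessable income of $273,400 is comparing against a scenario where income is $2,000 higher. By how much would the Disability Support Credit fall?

At $273,400 — $273,400 is $4,000 into a $5,000 phase-out range, leaving 1,000/5,000 of the credit: $5,690 × 1,000/5,000 = $1,138.
At $275,400 — $275,400 is at or above $274,400, so the credit is $0.
Lost: $1,138 − $0 = $1,138.

$1,138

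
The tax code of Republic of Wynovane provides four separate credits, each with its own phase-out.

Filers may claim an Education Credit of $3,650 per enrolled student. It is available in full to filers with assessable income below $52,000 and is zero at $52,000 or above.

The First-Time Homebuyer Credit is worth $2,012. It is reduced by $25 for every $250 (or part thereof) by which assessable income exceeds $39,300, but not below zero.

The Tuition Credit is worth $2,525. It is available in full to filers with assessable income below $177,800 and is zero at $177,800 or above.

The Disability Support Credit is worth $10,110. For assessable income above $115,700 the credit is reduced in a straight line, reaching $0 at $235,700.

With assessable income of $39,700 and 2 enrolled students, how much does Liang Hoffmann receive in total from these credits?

$21,897

Education Credit: base = 2 × $3,650 = $7,300. $39,700 is below the $52,000 cutoff, so the full $7,300 applies.
First-Time Homebuyer Credit: income exceeds $39,300 by $400, which is 2 full-or-partial $250 increments; reduction = 2 × $25 = $50, leaving $1,962.
Tuition Credit: $39,700 is below the $177,800 cutoff, so the full $2,525 applies.
Disability Support Credit: $39,700 is at or below the $115,700 threshold, so the full $10,110 applies.
Total: $7,300 + $1,962 + $2,525 + $10,110 = $21,897.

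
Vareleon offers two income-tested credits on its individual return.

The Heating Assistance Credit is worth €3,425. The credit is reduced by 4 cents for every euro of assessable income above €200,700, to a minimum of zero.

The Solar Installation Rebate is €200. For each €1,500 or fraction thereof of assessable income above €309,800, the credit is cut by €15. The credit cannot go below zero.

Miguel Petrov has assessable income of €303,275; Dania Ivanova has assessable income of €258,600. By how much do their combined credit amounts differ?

Miguel (€303,275): Heating Assistance Credit: 4% of the €102,575 excess over €200,700 is €4,103 ≥ base, so the credit is €0. Solar Installation Rebate: €303,275 is at or below the €309,800 threshold, so the full €200 applies. total €0 + €200 = €200
Dania (€258,600): Heating Assistance Credit: 4% of the €57,900 excess over €200,700 is €2,316; credit = €3,425 − €2,316 = €1,109. Solar Installation Rebate: €258,600 is at or below the €309,800 threshold, so the full €200 applies. total €1,109 + €200 = €1,309
Difference: |€200 − €1,309| = €1,109.

€1,109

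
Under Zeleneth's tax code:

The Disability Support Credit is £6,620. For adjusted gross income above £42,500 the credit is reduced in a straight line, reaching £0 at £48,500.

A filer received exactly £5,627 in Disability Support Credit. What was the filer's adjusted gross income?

£5,627 is 5,627/6,620 of the full £6,620, so 993/6,620 of the £6,000 range has been used: income = £42,500 + £6,000 × 993/6,620 = £43,400.

£43,400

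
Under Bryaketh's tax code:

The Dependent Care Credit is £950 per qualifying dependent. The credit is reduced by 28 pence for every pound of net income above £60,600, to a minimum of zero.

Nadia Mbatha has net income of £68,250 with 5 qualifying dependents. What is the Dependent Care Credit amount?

£2,608

Dependent Care Credit: base = 5 × £950 = £4,750. 28% of the £7,650 excess over £60,600 is £2,142; credit = £4,750 − £2,142 = £2,608.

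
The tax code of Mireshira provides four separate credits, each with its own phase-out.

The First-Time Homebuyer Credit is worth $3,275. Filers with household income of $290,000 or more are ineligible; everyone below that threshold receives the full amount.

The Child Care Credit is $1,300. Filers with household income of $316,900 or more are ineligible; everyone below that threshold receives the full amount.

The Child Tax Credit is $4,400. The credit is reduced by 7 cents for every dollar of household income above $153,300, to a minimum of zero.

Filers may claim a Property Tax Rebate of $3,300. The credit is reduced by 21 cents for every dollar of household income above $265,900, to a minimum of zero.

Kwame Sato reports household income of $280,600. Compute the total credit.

$4,788

First-Time Homebuyer Credit: $280,600 is below the $290,000 cutoff, so the full $3,275 applies.
Child Care Credit: $280,600 is below the $316,900 cutoff, so the full $1,300 applies.
Child Tax Credit: 7% of the $127,300 excess over $153,300 is $8,911 ≥ base, so the credit is $0.
Property Tax Rebate: 21% of the $14,700 excess over $265,900 is $3,087; credit = $3,300 − $3,087 = $213.
Total: $3,275 + $1,300 + $0 + $213 = $4,788.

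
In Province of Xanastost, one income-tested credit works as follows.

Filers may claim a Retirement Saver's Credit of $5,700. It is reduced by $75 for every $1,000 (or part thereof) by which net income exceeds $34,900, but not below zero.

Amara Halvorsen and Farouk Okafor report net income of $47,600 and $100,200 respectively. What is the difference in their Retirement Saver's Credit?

Amara ($47,600): Retirement Saver's Credit: income exceeds $34,900 by $12,700, which is 13 full-or-partial $1,000 increments; reduction = 13 × $75 = $975, leaving $4,725.
Farouk ($100,200): Retirement Saver's Credit: income exceeds $34,900 by $65,300, which is 66 full-or-partial $1,000 increments; reduction = 66 × $75 = $4,950, leaving $750.
Difference: |$4,725 − $750| = $3,975.

$3,975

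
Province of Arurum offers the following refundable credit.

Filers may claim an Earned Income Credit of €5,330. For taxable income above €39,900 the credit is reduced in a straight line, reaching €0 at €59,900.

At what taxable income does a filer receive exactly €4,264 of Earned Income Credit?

€4,264 is 4,264/5,330 of the full €5,330, so 1,066/5,330 of the €20,000 range has been used: income = €39,900 + €20,000 × 1,066/5,330 = €43,900.

€43,900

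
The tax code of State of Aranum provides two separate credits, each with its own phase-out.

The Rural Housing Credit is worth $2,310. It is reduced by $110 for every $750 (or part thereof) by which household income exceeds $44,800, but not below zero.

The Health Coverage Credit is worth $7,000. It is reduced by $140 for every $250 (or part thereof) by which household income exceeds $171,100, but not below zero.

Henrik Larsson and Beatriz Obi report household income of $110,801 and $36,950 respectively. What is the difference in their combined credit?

Henrik ($110,801): Rural Housing Credit: income exceeds $44,800 by $66,001 → 89 increments × $110 = $9,790 ≥ base, so the credit is $0. Health Coverage Credit: $110,801 is at or below the $171,100 threshold, so the full $7,000 applies. total $0 + $7,000 = $7,000
Beatriz ($36,950): Rural Housing Credit: $36,950 is at or below the $44,800 threshold, so the full $2,310 applies. Health Coverage Credit: $36,950 is at or below the $171,100 threshold, so the full $7,000 applies. total $2,310 + $7,000 = $9,310
Difference: |$7,000 − $9,310| = $2,310.

$2,310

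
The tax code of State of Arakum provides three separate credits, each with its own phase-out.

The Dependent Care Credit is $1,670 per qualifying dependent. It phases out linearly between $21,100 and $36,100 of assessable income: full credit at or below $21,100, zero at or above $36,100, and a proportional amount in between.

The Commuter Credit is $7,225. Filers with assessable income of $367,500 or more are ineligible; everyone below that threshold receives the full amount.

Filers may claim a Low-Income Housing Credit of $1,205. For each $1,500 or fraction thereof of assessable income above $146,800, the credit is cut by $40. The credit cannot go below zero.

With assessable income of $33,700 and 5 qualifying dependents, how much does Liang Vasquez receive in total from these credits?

$9,766

Dependent Care Credit: base = 5 × $1,670 = $8,350. $33,700 is $12,600 into a $15,000 phase-out range, leaving 2,400/15,000 of the credit: $8,350 × 2,400/15,000 = $1,336.
Commuter Credit: $33,700 is below the $367,500 cutoff, so the full $7,225 applies.
Low-Income Housing Credit: $33,700 is at or below the $146,800 threshold, so the full $1,205 applies.
Total: $1,336 + $7,225 + $1,205 = $9,766.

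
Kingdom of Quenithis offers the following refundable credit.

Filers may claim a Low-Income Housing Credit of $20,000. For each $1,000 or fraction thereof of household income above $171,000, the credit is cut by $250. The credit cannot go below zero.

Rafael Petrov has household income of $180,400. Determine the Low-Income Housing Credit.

Low-Income Housing Credit: income exceeds $171,000 by $9,400, which is 10 full-or-partial $1,000 increments; reduction = 10 × $250 = $2,500, leaving $17,500.

$17,500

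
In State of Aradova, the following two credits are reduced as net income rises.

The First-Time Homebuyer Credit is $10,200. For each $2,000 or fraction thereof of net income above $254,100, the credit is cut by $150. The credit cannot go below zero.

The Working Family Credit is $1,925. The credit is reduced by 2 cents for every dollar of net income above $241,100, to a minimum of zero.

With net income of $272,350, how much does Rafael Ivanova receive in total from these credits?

$10,000

First-Time Homebuyer Credit: income exceeds $254,100 by $18,250, which is 10 full-or-partial $2,000 increments; reduction = 10 × $150 = $1,500, leaving $8,700.
Working Family Credit: 2% of the $31,250 excess over $241,100 is $625; credit = $1,925 − $625 = $1,300.
Total: $8,700 + $1,300 = $10,000.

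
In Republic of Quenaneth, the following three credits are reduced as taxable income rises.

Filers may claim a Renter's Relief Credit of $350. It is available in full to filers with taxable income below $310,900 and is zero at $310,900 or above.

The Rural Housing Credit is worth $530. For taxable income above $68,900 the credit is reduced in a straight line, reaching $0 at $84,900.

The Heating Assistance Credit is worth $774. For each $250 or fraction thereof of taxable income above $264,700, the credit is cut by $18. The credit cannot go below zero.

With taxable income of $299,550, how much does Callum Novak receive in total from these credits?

Renter's Relief Credit: $299,550 is below the $310,900 cutoff, so the full $350 applies.
Rural Housing Credit: $299,550 is at or above $84,900, so the credit is $0.
Heating Assistance Credit: income exceeds $264,700 by $34,850 → 140 increments × $18 = $2,520 ≥ base, so the credit is $0.
Total: $350 + $0 + $0 = $350.

$350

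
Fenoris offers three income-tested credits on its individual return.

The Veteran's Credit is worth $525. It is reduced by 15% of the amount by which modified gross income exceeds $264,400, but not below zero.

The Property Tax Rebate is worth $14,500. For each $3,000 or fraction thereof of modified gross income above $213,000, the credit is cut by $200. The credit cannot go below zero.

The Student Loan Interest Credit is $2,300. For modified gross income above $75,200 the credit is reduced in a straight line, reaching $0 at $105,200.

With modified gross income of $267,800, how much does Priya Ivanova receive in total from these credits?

$10,715

Veteran's Credit: 15% of the $3,400 excess over $264,400 is $510; credit = $525 − $510 = $15.
Property Tax Rebate: income exceeds $213,000 by $54,800, which is 19 full-or-partial $3,000 increments; reduction = 19 × $200 = $3,800, leaving $10,700.
Student Loan Interest Credit: $267,800 is at or above $105,200, so the credit is $0.
Total: $15 + $10,700 + $0 = $10,715.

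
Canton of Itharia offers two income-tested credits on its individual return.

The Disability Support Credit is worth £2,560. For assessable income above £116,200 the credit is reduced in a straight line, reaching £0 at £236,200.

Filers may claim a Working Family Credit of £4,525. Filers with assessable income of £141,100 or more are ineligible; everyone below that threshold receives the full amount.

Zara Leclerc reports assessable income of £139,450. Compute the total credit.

£6,589

Disability Support Credit: £139,450 is £23,250 into a £120,000 phase-out range, leaving 96,750/120,000 of the credit: £2,560 × 96,750/120,000 = £2,064.
Working Family Credit: £139,450 is below the £141,100 cutoff, so the full £4,525 applies.
Total: £2,064 + £4,525 = £6,589.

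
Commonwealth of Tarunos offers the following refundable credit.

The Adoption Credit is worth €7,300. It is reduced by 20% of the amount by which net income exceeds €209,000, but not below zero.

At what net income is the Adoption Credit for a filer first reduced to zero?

€245,500

The credit falls by 20% of each euro above €209,000, so it reaches zero when the excess is €7,300 / 20% = €36,500: income = €209,000 + €36,500 = €245,500.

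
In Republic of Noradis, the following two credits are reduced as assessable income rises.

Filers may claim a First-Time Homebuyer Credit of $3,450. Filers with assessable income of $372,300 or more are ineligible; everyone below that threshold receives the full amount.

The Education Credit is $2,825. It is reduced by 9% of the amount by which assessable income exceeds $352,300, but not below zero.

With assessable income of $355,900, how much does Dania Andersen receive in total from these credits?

$5,951

First-Time Homebuyer Credit: $355,900 is below the $372,300 cutoff, so the full $3,450 applies.
Education Credit: 9% of the $3,600 excess over $352,300 is $324; credit = $2,825 − $324 = $2,501.
Total: $3,450 + $2,501 = $5,951.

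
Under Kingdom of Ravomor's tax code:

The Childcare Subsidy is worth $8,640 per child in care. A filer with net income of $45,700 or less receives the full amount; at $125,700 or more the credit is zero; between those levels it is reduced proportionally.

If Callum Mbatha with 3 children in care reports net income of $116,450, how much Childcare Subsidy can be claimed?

$2,997

Childcare Subsidy: base = 3 × $8,640 = $25,920. $116,450 is $70,750 into a $80,000 phase-out range, leaving 9,250/80,000 of the credit: $25,920 × 9,250/80,000 = $2,997.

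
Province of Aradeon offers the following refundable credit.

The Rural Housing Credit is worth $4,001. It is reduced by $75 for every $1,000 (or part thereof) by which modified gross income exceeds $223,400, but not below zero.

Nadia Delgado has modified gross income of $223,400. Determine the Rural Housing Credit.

Rural Housing Credit: $223,400 is at or below the $223,400 threshold, so the full $4,001 applies.

$4,001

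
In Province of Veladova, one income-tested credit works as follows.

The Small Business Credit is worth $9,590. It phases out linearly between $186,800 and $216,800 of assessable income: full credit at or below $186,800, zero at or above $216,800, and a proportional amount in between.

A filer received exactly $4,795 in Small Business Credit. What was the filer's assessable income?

$4,795 is 4,795/9,590 of the full $9,590, so 4,795/9,590 of the $30,000 range has been used: income = $186,800 + $30,000 × 4,795/9,590 = $201,800.

$201,800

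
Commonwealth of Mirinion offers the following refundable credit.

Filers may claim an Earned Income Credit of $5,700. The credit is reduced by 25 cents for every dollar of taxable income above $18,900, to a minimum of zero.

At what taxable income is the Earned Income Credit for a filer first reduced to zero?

$41,700

The credit falls by 25% of each dollar above $18,900, so it reaches zero when the excess is $5,700 / 25% = $22,800: income = $18,900 + $22,800 = $41,700.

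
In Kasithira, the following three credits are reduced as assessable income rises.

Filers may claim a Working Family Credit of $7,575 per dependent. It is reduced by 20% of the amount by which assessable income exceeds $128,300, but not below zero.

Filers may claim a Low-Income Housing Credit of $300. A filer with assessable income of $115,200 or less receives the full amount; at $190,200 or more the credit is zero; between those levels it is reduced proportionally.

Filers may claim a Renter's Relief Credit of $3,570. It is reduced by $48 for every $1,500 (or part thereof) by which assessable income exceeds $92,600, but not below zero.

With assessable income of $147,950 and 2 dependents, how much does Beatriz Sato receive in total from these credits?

Working Family Credit: base = 2 × $7,575 = $15,150. 20% of the $19,650 excess over $128,300 is $3,930; credit = $15,150 − $3,930 = $11,220.
Low-Income Housing Credit: $147,950 is $32,750 into a $75,000 phase-out range, leaving 42,250/75,000 of the credit: $300 × 42,250/75,000 = $169.
Renter's Relief Credit: income exceeds $92,600 by $55,350, which is 37 full-or-partial $1,500 increments; reduction = 37 × $48 = $1,776, leaving $1,794.
Total: $11,220 + $169 + $1,794 = $13,183.

$13,183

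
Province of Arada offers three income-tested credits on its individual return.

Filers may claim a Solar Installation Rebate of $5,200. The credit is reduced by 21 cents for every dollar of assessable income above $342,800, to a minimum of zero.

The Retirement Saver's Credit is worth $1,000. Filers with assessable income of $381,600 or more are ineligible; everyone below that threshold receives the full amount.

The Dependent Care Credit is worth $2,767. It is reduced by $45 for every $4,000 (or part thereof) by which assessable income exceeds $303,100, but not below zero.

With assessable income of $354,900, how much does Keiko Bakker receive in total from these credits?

Solar Installation Rebate: 21% of the $12,100 excess over $342,800 is $2,541; credit = $5,200 − $2,541 = $2,659.
Retirement Saver's Credit: $354,900 is below the $381,600 cutoff, so the full $1,000 applies.
Dependent Care Credit: income exceeds $303,100 by $51,800, which is 13 full-or-partial $4,000 increments; reduction = 13 × $45 = $585, leaving $2,182.
Total: $2,659 + $1,000 + $2,182 = $5,841.

$5,841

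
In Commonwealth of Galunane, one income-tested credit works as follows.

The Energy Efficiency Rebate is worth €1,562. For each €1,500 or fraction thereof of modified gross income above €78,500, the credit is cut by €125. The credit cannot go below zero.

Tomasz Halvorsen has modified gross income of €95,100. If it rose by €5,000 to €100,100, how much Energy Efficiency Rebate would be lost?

At €95,100 — income exceeds €78,500 by €16,600, which is 12 full-or-partial €1,500 increments; reduction = 12 × €125 = €1,500, leaving €62.
At €100,100 — income exceeds €78,500 by €21,600 → 15 increments × €125 = €1,875 ≥ base, so the credit is €0.
Lost: €62 − €0 = €62.

€62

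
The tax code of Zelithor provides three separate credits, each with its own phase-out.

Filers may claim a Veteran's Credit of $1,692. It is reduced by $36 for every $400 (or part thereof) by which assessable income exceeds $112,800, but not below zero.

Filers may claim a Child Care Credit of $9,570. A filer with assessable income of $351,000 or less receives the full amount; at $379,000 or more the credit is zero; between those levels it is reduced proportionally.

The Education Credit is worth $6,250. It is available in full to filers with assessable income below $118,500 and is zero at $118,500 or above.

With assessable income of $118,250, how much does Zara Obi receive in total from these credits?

Veteran's Credit: income exceeds $112,800 by $5,450, which is 14 full-or-partial $400 increments; reduction = 14 × $36 = $504, leaving $1,188.
Child Care Credit: $118,250 is at or below the $351,000 threshold, so the full $9,570 applies.
Education Credit: $118,250 is below the $118,500 cutoff, so the full $6,250 applies.
Total: $1,188 + $9,570 + $6,250 = $17,008.

$17,008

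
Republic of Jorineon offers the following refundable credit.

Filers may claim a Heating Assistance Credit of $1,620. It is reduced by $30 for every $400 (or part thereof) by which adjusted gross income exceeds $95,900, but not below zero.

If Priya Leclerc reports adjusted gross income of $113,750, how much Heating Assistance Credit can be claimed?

Heating Assistance Credit: income exceeds $95,900 by $17,850, which is 45 full-or-partial $400 increments; reduction = 45 × $30 = $1,350, leaving $270.

$270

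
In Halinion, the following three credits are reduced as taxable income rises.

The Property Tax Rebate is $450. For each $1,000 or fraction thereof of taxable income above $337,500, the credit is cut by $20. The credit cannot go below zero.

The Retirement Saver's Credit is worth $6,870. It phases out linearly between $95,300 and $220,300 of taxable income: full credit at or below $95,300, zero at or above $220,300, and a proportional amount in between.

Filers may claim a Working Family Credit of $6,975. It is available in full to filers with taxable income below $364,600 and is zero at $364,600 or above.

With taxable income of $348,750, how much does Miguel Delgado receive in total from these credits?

$7,185

Property Tax Rebate: income exceeds $337,500 by $11,250, which is 12 full-or-partial $1,000 increments; reduction = 12 × $20 = $240, leaving $210.
Retirement Saver's Credit: $348,750 is at or above $220,300, so the credit is $0.
Working Family Credit: $348,750 is below the $364,600 cutoff, so the full $6,975 applies.
Total: $210 + $0 + $6,975 = $7,185.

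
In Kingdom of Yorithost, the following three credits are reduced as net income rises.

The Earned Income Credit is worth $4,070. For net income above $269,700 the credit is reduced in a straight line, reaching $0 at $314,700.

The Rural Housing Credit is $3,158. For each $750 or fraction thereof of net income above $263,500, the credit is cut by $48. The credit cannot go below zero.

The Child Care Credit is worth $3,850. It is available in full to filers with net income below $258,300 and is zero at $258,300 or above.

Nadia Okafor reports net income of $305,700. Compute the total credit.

$1,236

Earned Income Credit: $305,700 is $36,000 into a $45,000 phase-out range, leaving 9,000/45,000 of the credit: $4,070 × 9,000/45,000 = $814.
Rural Housing Credit: income exceeds $263,500 by $42,200, which is 57 full-or-partial $750 increments; reduction = 57 × $48 = $2,736, leaving $422.
Child Care Credit: $305,700 meets or exceeds the $258,300 cutoff, so the credit is $0.
Total: $814 + $422 + $0 = $1,236.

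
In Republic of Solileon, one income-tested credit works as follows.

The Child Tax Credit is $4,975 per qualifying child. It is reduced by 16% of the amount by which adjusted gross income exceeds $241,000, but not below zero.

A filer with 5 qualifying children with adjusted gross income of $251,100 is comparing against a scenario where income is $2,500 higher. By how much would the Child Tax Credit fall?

At $251,100 — base = 5 × $4,975 = $24,875. 16% of the $10,100 excess over $241,000 is $1,616; credit = $24,875 − $1,616 = $23,259.
At $253,600 — base = 5 × $4,975 = $24,875. 16% of the $12,600 excess over $241,000 is $2,016; credit = $24,875 − $2,016 = $22,859.
Lost: $23,259 − $22,859 = $400.

$400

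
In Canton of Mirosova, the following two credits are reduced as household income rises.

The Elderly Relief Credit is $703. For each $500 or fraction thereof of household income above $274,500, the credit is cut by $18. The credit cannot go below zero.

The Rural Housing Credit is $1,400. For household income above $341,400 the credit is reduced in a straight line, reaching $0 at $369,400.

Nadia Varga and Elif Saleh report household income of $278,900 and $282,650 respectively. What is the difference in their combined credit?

Nadia ($278,900): Elderly Relief Credit: income exceeds $274,500 by $4,400, which is 9 full-or-partial $500 increments; reduction = 9 × $18 = $162, leaving $541. Rural Housing Credit: $278,900 is at or below the $341,400 threshold, so the full $1,400 applies. total $541 + $1,400 = $1,941
Elif ($282,650): Elderly Relief Credit: income exceeds $274,500 by $8,150, which is 17 full-or-partial $500 increments; reduction = 17 × $18 = $306, leaving $397. Rural Housing Credit: $282,650 is at or below the $341,400 threshold, so the full $1,400 applies. total $397 + $1,400 = $1,797
Difference: |$1,941 − $1,797| = $144.

$144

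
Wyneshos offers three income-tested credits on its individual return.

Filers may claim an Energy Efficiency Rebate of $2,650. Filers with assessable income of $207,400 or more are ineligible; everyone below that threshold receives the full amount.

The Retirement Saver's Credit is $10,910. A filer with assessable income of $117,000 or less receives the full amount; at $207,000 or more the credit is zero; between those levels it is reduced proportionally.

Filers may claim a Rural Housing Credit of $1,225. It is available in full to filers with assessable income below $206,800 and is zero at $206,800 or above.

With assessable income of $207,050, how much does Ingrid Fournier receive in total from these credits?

Energy Efficiency Rebate: $207,050 is below the $207,400 cutoff, so the full $2,650 applies.
Retirement Saver's Credit: $207,050 is at or above $207,000, so the credit is $0.
Rural Housing Credit: $207,050 meets or exceeds the $206,800 cutoff, so the credit is $0.
Total: $2,650 + $0 + $0 = $2,650.

$2,650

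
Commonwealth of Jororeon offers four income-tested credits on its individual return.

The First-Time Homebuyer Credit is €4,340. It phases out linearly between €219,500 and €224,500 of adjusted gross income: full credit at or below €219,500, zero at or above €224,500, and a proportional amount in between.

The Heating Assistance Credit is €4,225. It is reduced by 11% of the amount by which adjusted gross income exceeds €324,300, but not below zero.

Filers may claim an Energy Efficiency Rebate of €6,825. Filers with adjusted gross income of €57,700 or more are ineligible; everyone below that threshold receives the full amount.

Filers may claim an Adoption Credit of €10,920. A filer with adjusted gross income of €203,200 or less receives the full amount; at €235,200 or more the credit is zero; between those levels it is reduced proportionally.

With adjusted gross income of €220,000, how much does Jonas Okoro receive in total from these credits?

First-Time Homebuyer Credit: €220,000 is €500 into a €5,000 phase-out range, leaving 4,500/5,000 of the credit: €4,340 × 4,500/5,000 = €3,906.
Heating Assistance Credit: €220,000 is at or below the €324,300 threshold, so the full €4,225 applies.
Energy Efficiency Rebate: €220,000 meets or exceeds the €57,700 cutoff, so the credit is €0.
Adoption Credit: €220,000 is €16,800 into a €32,000 phase-out range, leaving 15,200/32,000 of the credit: €10,920 × 15,200/32,000 = €5,187.
Total: €3,906 + €4,225 + €0 + €5,187 = €13,318.

€13,318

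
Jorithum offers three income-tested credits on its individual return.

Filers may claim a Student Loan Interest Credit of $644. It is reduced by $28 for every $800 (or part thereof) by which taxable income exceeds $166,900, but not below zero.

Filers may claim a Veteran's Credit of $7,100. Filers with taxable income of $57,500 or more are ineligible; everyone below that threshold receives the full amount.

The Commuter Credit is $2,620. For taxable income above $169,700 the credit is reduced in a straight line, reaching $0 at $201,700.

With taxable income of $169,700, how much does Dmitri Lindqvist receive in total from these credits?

Student Loan Interest Credit: income exceeds $166,900 by $2,800, which is 4 full-or-partial $800 increments; reduction = 4 × $28 = $112, leaving $532.
Veteran's Credit: $169,700 meets or exceeds the $57,500 cutoff, so the credit is $0.
Commuter Credit: $169,700 is at or below the $169,700 threshold, so the full $2,620 applies.
Total: $532 + $0 + $2,620 = $3,152.

$3,152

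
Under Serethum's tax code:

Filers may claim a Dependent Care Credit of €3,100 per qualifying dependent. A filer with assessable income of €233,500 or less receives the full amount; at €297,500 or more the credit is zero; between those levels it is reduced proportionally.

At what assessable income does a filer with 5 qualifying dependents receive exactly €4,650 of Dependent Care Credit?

Full credit = 5 × €3,100 = €15,500.
€4,650 is 4,650/15,500 of the full €15,500, so 10,850/15,500 of the €64,000 range has been used: income = €233,500 + €64,000 × 10,850/15,500 = €278,300.

€278,300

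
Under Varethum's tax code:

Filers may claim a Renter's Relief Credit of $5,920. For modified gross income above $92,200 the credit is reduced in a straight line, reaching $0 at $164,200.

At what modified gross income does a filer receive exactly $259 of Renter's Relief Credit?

$161,050

$259 is 259/5,920 of the full $5,920, so 5,661/5,920 of the $72,000 range has been used: income = $92,200 + $72,000 × 5,661/5,920 = $161,050.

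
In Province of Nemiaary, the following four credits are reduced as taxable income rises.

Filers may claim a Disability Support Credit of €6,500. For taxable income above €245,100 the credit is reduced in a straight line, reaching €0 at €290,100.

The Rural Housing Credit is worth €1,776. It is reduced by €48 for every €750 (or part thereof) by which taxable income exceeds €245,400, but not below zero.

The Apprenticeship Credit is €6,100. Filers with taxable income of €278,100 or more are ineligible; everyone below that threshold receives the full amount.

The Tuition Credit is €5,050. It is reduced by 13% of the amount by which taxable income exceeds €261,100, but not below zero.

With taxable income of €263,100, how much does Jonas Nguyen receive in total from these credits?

Disability Support Credit: €263,100 is €18,000 into a €45,000 phase-out range, leaving 27,000/45,000 of the credit: €6,500 × 27,000/45,000 = €3,900.
Rural Housing Credit: income exceeds €245,400 by €17,700, which is 24 full-or-partial €750 increments; reduction = 24 × €48 = €1,152, leaving €624.
Apprenticeship Credit: €263,100 is below the €278,100 cutoff, so the full €6,100 applies.
Tuition Credit: 13% of the €2,000 excess over €261,100 is €260; credit = €5,050 − €260 = €4,790.
Total: €3,900 + €624 + €6,100 + €4,790 = €15,414.

€15,414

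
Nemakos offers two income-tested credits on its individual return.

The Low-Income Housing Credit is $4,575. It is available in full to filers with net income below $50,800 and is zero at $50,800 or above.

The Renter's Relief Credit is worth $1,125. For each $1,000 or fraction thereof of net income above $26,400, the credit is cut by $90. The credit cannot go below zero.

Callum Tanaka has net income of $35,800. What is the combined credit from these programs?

$4,800

Low-Income Housing Credit: $35,800 is below the $50,800 cutoff, so the full $4,575 applies.
Renter's Relief Credit: income exceeds $26,400 by $9,400, which is 10 full-or-partial $1,000 increments; reduction = 10 × $90 = $900, leaving $225.
Total: $4,575 + $225 = $4,800.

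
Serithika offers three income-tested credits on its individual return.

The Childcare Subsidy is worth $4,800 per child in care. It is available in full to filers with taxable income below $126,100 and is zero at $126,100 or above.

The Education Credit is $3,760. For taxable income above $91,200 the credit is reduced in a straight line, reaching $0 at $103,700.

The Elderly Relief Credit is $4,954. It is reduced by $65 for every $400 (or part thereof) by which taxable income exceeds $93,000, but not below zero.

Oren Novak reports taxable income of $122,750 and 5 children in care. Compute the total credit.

$24,079

Childcare Subsidy: base = 5 × $4,800 = $24,000. $122,750 is below the $126,100 cutoff, so the full $24,000 applies.
Education Credit: $122,750 is at or above $103,700, so the credit is $0.
Elderly Relief Credit: income exceeds $93,000 by $29,750, which is 75 full-or-partial $400 increments; reduction = 75 × $65 = $4,875, leaving $79.
Total: $24,000 + $0 + $79 = $24,079.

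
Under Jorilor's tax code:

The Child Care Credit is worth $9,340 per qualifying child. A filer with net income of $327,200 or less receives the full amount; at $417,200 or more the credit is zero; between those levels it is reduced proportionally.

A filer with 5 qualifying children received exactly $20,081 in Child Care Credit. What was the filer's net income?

Full credit = 5 × $9,340 = $46,700.
$20,081 is 20,081/46,700 of the full $46,700, so 26,619/46,700 of the $90,000 range has been used: income = $327,200 + $90,000 × 26,619/46,700 = $378,500.

$378,500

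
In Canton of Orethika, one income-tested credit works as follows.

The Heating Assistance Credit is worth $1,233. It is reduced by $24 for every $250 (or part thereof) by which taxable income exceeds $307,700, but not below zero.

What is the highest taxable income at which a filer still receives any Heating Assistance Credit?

$320,450

After 51 increments the reduction is 51 × $24 = $1,224, leaving $9; one more increment wipes it out. Increment 51 ends at excess 51 × $250 = $12,750, so the highest qualifying income is $307,700 + $12,750 = $320,450.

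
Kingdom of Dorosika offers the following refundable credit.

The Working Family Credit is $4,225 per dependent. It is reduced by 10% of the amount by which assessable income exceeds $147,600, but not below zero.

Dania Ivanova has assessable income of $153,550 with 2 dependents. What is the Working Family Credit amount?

Working Family Credit: base = 2 × $4,225 = $8,450. 10% of the $5,950 excess over $147,600 is $595; credit = $8,450 − $595 = $7,855.

$7,855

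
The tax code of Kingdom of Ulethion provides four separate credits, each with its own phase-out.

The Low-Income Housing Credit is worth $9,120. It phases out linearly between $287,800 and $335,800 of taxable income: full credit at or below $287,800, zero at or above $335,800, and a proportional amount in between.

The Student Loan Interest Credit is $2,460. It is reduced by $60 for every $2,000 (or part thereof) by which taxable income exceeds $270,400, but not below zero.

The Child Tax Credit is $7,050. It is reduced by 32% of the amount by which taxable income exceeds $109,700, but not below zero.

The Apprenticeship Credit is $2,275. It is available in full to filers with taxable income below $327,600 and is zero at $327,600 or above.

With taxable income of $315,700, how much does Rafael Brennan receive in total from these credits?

$7,174

Low-Income Housing Credit: $315,700 is $27,900 into a $48,000 phase-out range, leaving 20,100/48,000 of the credit: $9,120 × 20,100/48,000 = $3,819.
Student Loan Interest Credit: income exceeds $270,400 by $45,300, which is 23 full-or-partial $2,000 increments; reduction = 23 × $60 = $1,380, leaving $1,080.
Child Tax Credit: 32% of the $206,000 excess over $109,700 is $65,920 ≥ base, so the credit is $0.
Apprenticeship Credit: $315,700 is below the $327,600 cutoff, so the full $2,275 applies.
Total: $3,819 + $1,080 + $0 + $2,275 = $7,174.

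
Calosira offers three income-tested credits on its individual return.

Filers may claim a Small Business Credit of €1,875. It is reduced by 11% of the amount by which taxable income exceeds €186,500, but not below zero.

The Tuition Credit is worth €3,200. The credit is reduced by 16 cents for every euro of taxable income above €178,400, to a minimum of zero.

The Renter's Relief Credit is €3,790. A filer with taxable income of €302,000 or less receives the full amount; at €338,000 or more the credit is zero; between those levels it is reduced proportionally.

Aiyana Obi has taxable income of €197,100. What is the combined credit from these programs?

€4,707

Small Business Credit: 11% of the €10,600 excess over €186,500 is €1,166; credit = €1,875 − €1,166 = €709.
Tuition Credit: 16% of the €18,700 excess over €178,400 is €2,992; credit = €3,200 − €2,992 = €208.
Renter's Relief Credit: €197,100 is at or below the €302,000 threshold, so the full €3,790 applies.
Total: €709 + €208 + €3,790 = €4,707.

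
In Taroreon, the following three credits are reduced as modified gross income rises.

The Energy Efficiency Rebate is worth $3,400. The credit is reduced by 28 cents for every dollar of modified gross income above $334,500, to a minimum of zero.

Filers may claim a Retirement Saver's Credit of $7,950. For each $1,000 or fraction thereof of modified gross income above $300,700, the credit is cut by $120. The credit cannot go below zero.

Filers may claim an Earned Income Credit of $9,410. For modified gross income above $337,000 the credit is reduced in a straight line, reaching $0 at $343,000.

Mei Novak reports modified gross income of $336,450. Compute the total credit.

Energy Efficiency Rebate: 28% of the $1,950 excess over $334,500 is $546; credit = $3,400 − $546 = $2,854.
Retirement Saver's Credit: income exceeds $300,700 by $35,750, which is 36 full-or-partial $1,000 increments; reduction = 36 × $120 = $4,320, leaving $3,630.
Earned Income Credit: $336,450 is at or below the $337,000 threshold, so the full $9,410 applies.
Total: $2,854 + $3,630 + $9,410 = $15,894.

$15,894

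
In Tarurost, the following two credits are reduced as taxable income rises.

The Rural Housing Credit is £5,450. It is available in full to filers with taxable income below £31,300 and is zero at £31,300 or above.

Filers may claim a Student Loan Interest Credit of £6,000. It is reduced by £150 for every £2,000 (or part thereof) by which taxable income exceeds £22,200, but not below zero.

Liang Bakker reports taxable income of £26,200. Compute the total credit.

£11,150

Rural Housing Credit: £26,200 is below the £31,300 cutoff, so the full £5,450 applies.
Student Loan Interest Credit: income exceeds £22,200 by £4,000, which is 2 full-or-partial £2,000 increments; reduction = 2 × £150 = £300, leaving £5,700.
Total: £5,450 + £5,700 = £11,150.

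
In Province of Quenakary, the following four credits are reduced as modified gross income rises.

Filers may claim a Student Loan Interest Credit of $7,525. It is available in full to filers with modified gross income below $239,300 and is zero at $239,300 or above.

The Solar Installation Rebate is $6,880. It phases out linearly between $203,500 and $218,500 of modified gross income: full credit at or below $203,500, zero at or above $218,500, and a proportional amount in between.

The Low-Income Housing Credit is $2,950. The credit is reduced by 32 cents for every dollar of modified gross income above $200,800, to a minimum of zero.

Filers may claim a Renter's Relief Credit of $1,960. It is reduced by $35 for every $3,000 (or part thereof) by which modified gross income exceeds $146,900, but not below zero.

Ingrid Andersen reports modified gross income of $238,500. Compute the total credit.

$8,400

Student Loan Interest Credit: $238,500 is below the $239,300 cutoff, so the full $7,525 applies.
Solar Installation Rebate: $238,500 is at or above $218,500, so the credit is $0.
Low-Income Housing Credit: 32% of the $37,700 excess over $200,800 is $12,064 ≥ base, so the credit is $0.
Renter's Relief Credit: income exceeds $146,900 by $91,600, which is 31 full-or-partial $3,000 increments; reduction = 31 × $35 = $1,085, leaving $875.
Total: $7,525 + $0 + $0 + $875 = $8,400.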